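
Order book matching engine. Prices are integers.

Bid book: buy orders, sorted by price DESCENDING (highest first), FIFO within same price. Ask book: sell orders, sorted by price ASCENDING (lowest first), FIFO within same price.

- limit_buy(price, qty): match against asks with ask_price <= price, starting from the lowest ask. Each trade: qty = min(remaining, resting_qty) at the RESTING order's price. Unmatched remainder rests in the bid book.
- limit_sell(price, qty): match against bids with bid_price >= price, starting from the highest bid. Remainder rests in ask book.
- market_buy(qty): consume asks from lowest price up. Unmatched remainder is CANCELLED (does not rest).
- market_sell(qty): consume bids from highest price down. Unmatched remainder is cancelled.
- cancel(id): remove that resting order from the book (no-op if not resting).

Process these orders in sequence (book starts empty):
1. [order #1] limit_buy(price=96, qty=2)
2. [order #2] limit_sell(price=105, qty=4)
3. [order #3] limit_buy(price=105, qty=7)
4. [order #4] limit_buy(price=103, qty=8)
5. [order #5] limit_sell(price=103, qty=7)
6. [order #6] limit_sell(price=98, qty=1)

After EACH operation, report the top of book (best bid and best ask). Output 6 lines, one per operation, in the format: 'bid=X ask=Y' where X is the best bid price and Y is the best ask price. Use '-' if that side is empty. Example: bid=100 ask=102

Answer: bid=96 ask=-
bid=96 ask=105
bid=105 ask=-
bid=105 ask=-
bid=103 ask=-
bid=103 ask=-

Derivation:
After op 1 [order #1] limit_buy(price=96, qty=2): fills=none; bids=[#1:2@96] asks=[-]
After op 2 [order #2] limit_sell(price=105, qty=4): fills=none; bids=[#1:2@96] asks=[#2:4@105]
After op 3 [order #3] limit_buy(price=105, qty=7): fills=#3x#2:4@105; bids=[#3:3@105 #1:2@96] asks=[-]
After op 4 [order #4] limit_buy(price=103, qty=8): fills=none; bids=[#3:3@105 #4:8@103 #1:2@96] asks=[-]
After op 5 [order #5] limit_sell(price=103, qty=7): fills=#3x#5:3@105 #4x#5:4@103; bids=[#4:4@103 #1:2@96] asks=[-]
After op 6 [order #6] limit_sell(price=98, qty=1): fills=#4x#6:1@103; bids=[#4:3@103 #1:2@96] asks=[-]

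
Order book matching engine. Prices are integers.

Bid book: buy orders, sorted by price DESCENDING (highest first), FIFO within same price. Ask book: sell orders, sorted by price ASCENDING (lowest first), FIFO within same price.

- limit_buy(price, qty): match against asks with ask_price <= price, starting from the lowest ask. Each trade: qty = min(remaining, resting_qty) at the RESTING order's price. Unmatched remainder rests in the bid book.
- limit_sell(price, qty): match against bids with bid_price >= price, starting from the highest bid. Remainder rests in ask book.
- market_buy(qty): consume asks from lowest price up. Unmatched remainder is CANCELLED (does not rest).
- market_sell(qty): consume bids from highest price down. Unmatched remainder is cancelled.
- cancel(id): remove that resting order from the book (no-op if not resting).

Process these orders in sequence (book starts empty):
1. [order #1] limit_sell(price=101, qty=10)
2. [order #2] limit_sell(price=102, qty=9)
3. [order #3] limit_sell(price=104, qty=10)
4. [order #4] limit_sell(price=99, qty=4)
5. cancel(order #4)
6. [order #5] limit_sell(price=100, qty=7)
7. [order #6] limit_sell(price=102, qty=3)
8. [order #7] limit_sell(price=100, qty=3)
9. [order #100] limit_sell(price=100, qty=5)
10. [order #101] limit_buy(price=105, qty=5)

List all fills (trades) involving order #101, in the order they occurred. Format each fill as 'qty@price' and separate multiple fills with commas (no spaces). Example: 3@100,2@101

Answer: 5@100

Derivation:
After op 1 [order #1] limit_sell(price=101, qty=10): fills=none; bids=[-] asks=[#1:10@101]
After op 2 [order #2] limit_sell(price=102, qty=9): fills=none; bids=[-] asks=[#1:10@101 #2:9@102]
After op 3 [order #3] limit_sell(price=104, qty=10): fills=none; bids=[-] asks=[#1:10@101 #2:9@102 #3:10@104]
After op 4 [order #4] limit_sell(price=99, qty=4): fills=none; bids=[-] asks=[#4:4@99 #1:10@101 #2:9@102 #3:10@104]
After op 5 cancel(order #4): fills=none; bids=[-] asks=[#1:10@101 #2:9@102 #3:10@104]
After op 6 [order #5] limit_sell(price=100, qty=7): fills=none; bids=[-] asks=[#5:7@100 #1:10@101 #2:9@102 #3:10@104]
After op 7 [order #6] limit_sell(price=102, qty=3): fills=none; bids=[-] asks=[#5:7@100 #1:10@101 #2:9@102 #6:3@102 #3:10@104]
After op 8 [order #7] limit_sell(price=100, qty=3): fills=none; bids=[-] asks=[#5:7@100 #7:3@100 #1:10@101 #2:9@102 #6:3@102 #3:10@104]
After op 9 [order #100] limit_sell(price=100, qty=5): fills=none; bids=[-] asks=[#5:7@100 #7:3@100 #100:5@100 #1:10@101 #2:9@102 #6:3@102 #3:10@104]
After op 10 [order #101] limit_buy(price=105, qty=5): fills=#101x#5:5@100; bids=[-] asks=[#5:2@100 #7:3@100 #100:5@100 #1:10@101 #2:9@102 #6:3@102 #3:10@104]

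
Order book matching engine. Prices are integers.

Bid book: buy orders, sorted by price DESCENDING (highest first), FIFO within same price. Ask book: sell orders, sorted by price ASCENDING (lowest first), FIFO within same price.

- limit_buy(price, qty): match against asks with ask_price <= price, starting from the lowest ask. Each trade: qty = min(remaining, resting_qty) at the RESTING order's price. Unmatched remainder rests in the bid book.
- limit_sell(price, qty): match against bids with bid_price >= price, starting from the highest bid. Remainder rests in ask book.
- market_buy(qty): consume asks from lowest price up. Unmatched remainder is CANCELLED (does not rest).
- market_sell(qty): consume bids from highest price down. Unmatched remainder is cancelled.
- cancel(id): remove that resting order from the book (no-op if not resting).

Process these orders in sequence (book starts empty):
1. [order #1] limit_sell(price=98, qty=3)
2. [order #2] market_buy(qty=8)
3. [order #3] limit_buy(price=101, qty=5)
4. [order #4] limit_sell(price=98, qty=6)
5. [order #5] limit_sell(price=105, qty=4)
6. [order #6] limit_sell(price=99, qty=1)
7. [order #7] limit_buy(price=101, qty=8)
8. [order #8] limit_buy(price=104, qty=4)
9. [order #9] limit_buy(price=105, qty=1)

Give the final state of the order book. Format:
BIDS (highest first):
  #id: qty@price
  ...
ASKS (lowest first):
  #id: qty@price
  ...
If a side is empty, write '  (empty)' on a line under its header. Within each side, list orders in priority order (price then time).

Answer: BIDS (highest first):
  #8: 4@104
  #7: 6@101
ASKS (lowest first):
  #5: 3@105

Derivation:
After op 1 [order #1] limit_sell(price=98, qty=3): fills=none; bids=[-] asks=[#1:3@98]
After op 2 [order #2] market_buy(qty=8): fills=#2x#1:3@98; bids=[-] asks=[-]
After op 3 [order #3] limit_buy(price=101, qty=5): fills=none; bids=[#3:5@101] asks=[-]
After op 4 [order #4] limit_sell(price=98, qty=6): fills=#3x#4:5@101; bids=[-] asks=[#4:1@98]
After op 5 [order #5] limit_sell(price=105, qty=4): fills=none; bids=[-] asks=[#4:1@98 #5:4@105]
After op 6 [order #6] limit_sell(price=99, qty=1): fills=none; bids=[-] asks=[#4:1@98 #6:1@99 #5:4@105]
After op 7 [order #7] limit_buy(price=101, qty=8): fills=#7x#4:1@98 #7x#6:1@99; bids=[#7:6@101] asks=[#5:4@105]
After op 8 [order #8] limit_buy(price=104, qty=4): fills=none; bids=[#8:4@104 #7:6@101] asks=[#5:4@105]
After op 9 [order #9] limit_buy(price=105, qty=1): fills=#9x#5:1@105; bids=[#8:4@104 #7:6@101] asks=[#5:3@105]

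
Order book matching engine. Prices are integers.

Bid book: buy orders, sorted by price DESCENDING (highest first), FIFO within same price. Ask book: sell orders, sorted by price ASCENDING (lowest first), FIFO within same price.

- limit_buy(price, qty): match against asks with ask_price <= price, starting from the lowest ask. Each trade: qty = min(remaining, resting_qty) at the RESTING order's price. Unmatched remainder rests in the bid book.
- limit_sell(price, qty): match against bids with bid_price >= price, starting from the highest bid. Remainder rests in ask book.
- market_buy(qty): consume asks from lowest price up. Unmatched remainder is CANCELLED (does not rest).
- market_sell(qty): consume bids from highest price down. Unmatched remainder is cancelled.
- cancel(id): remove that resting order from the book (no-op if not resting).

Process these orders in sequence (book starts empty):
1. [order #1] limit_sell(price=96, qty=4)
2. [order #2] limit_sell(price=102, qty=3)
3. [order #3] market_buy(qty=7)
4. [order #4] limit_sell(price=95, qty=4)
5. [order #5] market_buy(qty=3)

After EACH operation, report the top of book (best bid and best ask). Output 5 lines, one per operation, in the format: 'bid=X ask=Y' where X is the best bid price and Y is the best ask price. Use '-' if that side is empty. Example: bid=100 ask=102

Answer: bid=- ask=96
bid=- ask=96
bid=- ask=-
bid=- ask=95
bid=- ask=95

Derivation:
After op 1 [order #1] limit_sell(price=96, qty=4): fills=none; bids=[-] asks=[#1:4@96]
After op 2 [order #2] limit_sell(price=102, qty=3): fills=none; bids=[-] asks=[#1:4@96 #2:3@102]
After op 3 [order #3] market_buy(qty=7): fills=#3x#1:4@96 #3x#2:3@102; bids=[-] asks=[-]
After op 4 [order #4] limit_sell(price=95, qty=4): fills=none; bids=[-] asks=[#4:4@95]
After op 5 [order #5] market_buy(qty=3): fills=#5x#4:3@95; bids=[-] asks=[#4:1@95]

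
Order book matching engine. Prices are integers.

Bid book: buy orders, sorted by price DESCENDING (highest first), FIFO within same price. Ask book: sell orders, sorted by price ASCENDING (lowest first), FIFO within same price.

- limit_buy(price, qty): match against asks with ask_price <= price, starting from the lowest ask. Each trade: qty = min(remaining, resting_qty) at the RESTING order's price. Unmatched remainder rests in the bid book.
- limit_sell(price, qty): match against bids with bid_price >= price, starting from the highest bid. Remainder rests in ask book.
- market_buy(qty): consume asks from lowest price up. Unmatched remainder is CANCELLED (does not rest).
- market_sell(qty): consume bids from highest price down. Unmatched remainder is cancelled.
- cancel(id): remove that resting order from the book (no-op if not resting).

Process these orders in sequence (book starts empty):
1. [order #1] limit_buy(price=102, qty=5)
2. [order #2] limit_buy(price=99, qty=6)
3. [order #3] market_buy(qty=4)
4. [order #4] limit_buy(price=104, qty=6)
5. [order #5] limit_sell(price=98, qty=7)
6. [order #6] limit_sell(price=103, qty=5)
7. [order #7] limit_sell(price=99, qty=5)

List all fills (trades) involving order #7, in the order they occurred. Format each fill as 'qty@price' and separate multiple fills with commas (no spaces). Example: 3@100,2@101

After op 1 [order #1] limit_buy(price=102, qty=5): fills=none; bids=[#1:5@102] asks=[-]
After op 2 [order #2] limit_buy(price=99, qty=6): fills=none; bids=[#1:5@102 #2:6@99] asks=[-]
After op 3 [order #3] market_buy(qty=4): fills=none; bids=[#1:5@102 #2:6@99] asks=[-]
After op 4 [order #4] limit_buy(price=104, qty=6): fills=none; bids=[#4:6@104 #1:5@102 #2:6@99] asks=[-]
After op 5 [order #5] limit_sell(price=98, qty=7): fills=#4x#5:6@104 #1x#5:1@102; bids=[#1:4@102 #2:6@99] asks=[-]
After op 6 [order #6] limit_sell(price=103, qty=5): fills=none; bids=[#1:4@102 #2:6@99] asks=[#6:5@103]
After op 7 [order #7] limit_sell(price=99, qty=5): fills=#1x#7:4@102 #2x#7:1@99; bids=[#2:5@99] asks=[#6:5@103]

Answer: 4@102,1@99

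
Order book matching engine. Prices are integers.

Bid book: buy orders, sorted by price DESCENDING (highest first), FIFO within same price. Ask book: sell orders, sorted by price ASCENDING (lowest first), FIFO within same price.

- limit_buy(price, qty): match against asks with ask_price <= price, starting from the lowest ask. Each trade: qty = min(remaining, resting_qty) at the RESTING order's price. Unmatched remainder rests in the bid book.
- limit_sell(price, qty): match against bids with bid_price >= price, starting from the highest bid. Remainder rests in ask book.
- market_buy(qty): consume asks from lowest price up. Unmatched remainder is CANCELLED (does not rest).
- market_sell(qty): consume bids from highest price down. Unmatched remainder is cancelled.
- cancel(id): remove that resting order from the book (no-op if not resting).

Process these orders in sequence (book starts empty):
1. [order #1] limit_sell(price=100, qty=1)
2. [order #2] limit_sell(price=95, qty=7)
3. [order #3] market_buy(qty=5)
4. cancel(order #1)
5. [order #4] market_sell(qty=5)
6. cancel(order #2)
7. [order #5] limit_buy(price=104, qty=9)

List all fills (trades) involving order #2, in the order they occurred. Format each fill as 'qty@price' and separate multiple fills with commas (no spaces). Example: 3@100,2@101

After op 1 [order #1] limit_sell(price=100, qty=1): fills=none; bids=[-] asks=[#1:1@100]
After op 2 [order #2] limit_sell(price=95, qty=7): fills=none; bids=[-] asks=[#2:7@95 #1:1@100]
After op 3 [order #3] market_buy(qty=5): fills=#3x#2:5@95; bids=[-] asks=[#2:2@95 #1:1@100]
After op 4 cancel(order #1): fills=none; bids=[-] asks=[#2:2@95]
After op 5 [order #4] market_sell(qty=5): fills=none; bids=[-] asks=[#2:2@95]
After op 6 cancel(order #2): fills=none; bids=[-] asks=[-]
After op 7 [order #5] limit_buy(price=104, qty=9): fills=none; bids=[#5:9@104] asks=[-]

Answer: 5@95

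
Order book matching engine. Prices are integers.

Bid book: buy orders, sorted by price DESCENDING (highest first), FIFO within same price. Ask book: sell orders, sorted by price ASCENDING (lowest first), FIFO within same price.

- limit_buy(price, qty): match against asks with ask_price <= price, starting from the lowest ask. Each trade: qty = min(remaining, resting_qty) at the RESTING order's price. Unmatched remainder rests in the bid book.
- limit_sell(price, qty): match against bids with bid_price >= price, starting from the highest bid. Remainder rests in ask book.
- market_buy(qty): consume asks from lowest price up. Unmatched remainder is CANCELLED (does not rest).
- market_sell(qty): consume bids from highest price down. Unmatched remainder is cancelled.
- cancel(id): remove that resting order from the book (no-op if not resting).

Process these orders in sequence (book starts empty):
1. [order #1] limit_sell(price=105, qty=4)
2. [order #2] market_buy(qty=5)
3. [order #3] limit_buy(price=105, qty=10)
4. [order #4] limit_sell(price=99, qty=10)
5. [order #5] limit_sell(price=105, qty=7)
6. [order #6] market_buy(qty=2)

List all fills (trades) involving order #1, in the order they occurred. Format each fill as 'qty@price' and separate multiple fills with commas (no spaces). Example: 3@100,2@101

After op 1 [order #1] limit_sell(price=105, qty=4): fills=none; bids=[-] asks=[#1:4@105]
After op 2 [order #2] market_buy(qty=5): fills=#2x#1:4@105; bids=[-] asks=[-]
After op 3 [order #3] limit_buy(price=105, qty=10): fills=none; bids=[#3:10@105] asks=[-]
After op 4 [order #4] limit_sell(price=99, qty=10): fills=#3x#4:10@105; bids=[-] asks=[-]
After op 5 [order #5] limit_sell(price=105, qty=7): fills=none; bids=[-] asks=[#5:7@105]
After op 6 [order #6] market_buy(qty=2): fills=#6x#5:2@105; bids=[-] asks=[#5:5@105]

Answer: 4@105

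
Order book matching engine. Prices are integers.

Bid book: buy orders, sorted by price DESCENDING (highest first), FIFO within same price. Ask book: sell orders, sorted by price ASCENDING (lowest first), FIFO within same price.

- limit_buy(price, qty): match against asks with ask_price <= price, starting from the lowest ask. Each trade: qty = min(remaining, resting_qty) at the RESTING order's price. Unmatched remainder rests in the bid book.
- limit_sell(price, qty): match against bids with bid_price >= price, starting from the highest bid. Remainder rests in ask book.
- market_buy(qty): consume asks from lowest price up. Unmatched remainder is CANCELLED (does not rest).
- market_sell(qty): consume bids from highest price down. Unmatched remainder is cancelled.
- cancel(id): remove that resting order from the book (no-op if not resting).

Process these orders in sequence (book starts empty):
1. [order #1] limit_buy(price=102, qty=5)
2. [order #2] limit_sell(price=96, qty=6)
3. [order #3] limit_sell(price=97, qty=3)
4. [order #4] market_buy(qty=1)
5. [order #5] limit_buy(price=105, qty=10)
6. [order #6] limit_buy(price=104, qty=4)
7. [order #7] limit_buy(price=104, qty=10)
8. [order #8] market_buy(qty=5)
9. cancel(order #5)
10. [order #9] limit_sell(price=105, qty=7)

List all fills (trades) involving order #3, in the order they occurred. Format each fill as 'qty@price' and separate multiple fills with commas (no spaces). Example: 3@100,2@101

After op 1 [order #1] limit_buy(price=102, qty=5): fills=none; bids=[#1:5@102] asks=[-]
After op 2 [order #2] limit_sell(price=96, qty=6): fills=#1x#2:5@102; bids=[-] asks=[#2:1@96]
After op 3 [order #3] limit_sell(price=97, qty=3): fills=none; bids=[-] asks=[#2:1@96 #3:3@97]
After op 4 [order #4] market_buy(qty=1): fills=#4x#2:1@96; bids=[-] asks=[#3:3@97]
After op 5 [order #5] limit_buy(price=105, qty=10): fills=#5x#3:3@97; bids=[#5:7@105] asks=[-]
After op 6 [order #6] limit_buy(price=104, qty=4): fills=none; bids=[#5:7@105 #6:4@104] asks=[-]
After op 7 [order #7] limit_buy(price=104, qty=10): fills=none; bids=[#5:7@105 #6:4@104 #7:10@104] asks=[-]
After op 8 [order #8] market_buy(qty=5): fills=none; bids=[#5:7@105 #6:4@104 #7:10@104] asks=[-]
After op 9 cancel(order #5): fills=none; bids=[#6:4@104 #7:10@104] asks=[-]
After op 10 [order #9] limit_sell(price=105, qty=7): fills=none; bids=[#6:4@104 #7:10@104] asks=[#9:7@105]

Answer: 3@97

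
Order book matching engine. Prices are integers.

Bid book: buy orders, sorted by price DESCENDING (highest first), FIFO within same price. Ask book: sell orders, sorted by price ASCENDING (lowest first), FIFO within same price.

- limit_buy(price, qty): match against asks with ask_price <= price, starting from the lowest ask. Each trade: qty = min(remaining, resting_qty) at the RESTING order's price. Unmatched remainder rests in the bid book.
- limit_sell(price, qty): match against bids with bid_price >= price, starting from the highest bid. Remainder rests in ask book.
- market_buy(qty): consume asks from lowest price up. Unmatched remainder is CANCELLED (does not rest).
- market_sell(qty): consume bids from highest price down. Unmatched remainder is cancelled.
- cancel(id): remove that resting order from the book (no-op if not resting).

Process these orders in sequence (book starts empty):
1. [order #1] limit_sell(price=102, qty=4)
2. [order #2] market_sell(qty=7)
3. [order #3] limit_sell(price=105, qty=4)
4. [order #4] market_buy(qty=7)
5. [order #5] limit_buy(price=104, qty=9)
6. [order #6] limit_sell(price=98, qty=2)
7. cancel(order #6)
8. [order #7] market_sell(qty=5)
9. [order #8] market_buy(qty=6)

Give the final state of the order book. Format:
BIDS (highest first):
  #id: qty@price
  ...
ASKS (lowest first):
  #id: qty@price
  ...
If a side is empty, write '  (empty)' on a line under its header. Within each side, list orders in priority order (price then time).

Answer: BIDS (highest first):
  #5: 2@104
ASKS (lowest first):
  (empty)

Derivation:
After op 1 [order #1] limit_sell(price=102, qty=4): fills=none; bids=[-] asks=[#1:4@102]
After op 2 [order #2] market_sell(qty=7): fills=none; bids=[-] asks=[#1:4@102]
After op 3 [order #3] limit_sell(price=105, qty=4): fills=none; bids=[-] asks=[#1:4@102 #3:4@105]
After op 4 [order #4] market_buy(qty=7): fills=#4x#1:4@102 #4x#3:3@105; bids=[-] asks=[#3:1@105]
After op 5 [order #5] limit_buy(price=104, qty=9): fills=none; bids=[#5:9@104] asks=[#3:1@105]
After op 6 [order #6] limit_sell(price=98, qty=2): fills=#5x#6:2@104; bids=[#5:7@104] asks=[#3:1@105]
After op 7 cancel(order #6): fills=none; bids=[#5:7@104] asks=[#3:1@105]
After op 8 [order #7] market_sell(qty=5): fills=#5x#7:5@104; bids=[#5:2@104] asks=[#3:1@105]
After op 9 [order #8] market_buy(qty=6): fills=#8x#3:1@105; bids=[#5:2@104] asks=[-]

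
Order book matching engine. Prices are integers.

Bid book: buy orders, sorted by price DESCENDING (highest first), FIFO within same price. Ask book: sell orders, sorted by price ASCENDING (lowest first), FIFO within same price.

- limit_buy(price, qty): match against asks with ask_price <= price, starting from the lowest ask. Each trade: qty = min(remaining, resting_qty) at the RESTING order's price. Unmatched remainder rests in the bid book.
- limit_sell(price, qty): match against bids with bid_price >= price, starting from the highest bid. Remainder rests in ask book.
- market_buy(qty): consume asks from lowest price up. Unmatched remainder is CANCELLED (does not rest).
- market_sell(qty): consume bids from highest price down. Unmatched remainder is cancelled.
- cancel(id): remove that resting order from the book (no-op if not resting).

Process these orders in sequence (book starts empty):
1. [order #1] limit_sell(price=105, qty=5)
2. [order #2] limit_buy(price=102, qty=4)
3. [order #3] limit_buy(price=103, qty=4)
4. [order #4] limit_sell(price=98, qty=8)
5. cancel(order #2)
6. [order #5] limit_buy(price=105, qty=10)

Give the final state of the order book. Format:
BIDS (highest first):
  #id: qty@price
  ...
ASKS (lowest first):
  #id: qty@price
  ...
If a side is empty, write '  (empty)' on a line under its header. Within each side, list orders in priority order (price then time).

After op 1 [order #1] limit_sell(price=105, qty=5): fills=none; bids=[-] asks=[#1:5@105]
After op 2 [order #2] limit_buy(price=102, qty=4): fills=none; bids=[#2:4@102] asks=[#1:5@105]
After op 3 [order #3] limit_buy(price=103, qty=4): fills=none; bids=[#3:4@103 #2:4@102] asks=[#1:5@105]
After op 4 [order #4] limit_sell(price=98, qty=8): fills=#3x#4:4@103 #2x#4:4@102; bids=[-] asks=[#1:5@105]
After op 5 cancel(order #2): fills=none; bids=[-] asks=[#1:5@105]
After op 6 [order #5] limit_buy(price=105, qty=10): fills=#5x#1:5@105; bids=[#5:5@105] asks=[-]

Answer: BIDS (highest first):
  #5: 5@105
ASKS (lowest first):
  (empty)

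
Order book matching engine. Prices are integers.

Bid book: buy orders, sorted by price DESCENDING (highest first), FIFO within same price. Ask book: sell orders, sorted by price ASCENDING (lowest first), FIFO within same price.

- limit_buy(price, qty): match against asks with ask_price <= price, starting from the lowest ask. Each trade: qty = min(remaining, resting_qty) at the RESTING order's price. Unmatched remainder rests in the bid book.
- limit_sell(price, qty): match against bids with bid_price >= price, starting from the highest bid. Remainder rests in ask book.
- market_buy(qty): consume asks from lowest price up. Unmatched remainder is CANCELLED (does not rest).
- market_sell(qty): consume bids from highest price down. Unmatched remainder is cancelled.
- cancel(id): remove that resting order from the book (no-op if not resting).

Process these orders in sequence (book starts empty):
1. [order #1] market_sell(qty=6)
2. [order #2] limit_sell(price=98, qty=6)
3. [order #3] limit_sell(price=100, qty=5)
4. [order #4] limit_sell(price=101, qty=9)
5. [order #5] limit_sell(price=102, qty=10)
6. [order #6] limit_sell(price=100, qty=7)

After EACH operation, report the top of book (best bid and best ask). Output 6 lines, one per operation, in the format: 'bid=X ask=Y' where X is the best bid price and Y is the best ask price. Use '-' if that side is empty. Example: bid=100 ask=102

After op 1 [order #1] market_sell(qty=6): fills=none; bids=[-] asks=[-]
After op 2 [order #2] limit_sell(price=98, qty=6): fills=none; bids=[-] asks=[#2:6@98]
After op 3 [order #3] limit_sell(price=100, qty=5): fills=none; bids=[-] asks=[#2:6@98 #3:5@100]
After op 4 [order #4] limit_sell(price=101, qty=9): fills=none; bids=[-] asks=[#2:6@98 #3:5@100 #4:9@101]
After op 5 [order #5] limit_sell(price=102, qty=10): fills=none; bids=[-] asks=[#2:6@98 #3:5@100 #4:9@101 #5:10@102]
After op 6 [order #6] limit_sell(price=100, qty=7): fills=none; bids=[-] asks=[#2:6@98 #3:5@100 #6:7@100 #4:9@101 #5:10@102]

Answer: bid=- ask=-
bid=- ask=98
bid=- ask=98
bid=- ask=98
bid=- ask=98
bid=- ask=98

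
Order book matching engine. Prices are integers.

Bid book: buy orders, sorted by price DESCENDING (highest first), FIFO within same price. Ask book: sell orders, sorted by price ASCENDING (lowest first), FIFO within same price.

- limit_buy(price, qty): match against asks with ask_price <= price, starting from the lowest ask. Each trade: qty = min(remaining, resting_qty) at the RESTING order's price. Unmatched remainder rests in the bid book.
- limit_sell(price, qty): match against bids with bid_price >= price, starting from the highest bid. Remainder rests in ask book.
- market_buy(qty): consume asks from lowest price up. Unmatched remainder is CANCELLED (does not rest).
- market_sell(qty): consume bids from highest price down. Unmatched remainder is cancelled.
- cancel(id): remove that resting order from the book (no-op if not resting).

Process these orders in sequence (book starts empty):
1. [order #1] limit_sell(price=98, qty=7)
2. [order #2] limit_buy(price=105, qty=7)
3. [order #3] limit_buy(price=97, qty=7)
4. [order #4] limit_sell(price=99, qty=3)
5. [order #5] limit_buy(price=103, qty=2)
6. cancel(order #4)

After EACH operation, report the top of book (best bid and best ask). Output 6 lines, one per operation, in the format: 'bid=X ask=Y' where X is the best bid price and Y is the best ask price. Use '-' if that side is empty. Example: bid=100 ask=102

Answer: bid=- ask=98
bid=- ask=-
bid=97 ask=-
bid=97 ask=99
bid=97 ask=99
bid=97 ask=-

Derivation:
After op 1 [order #1] limit_sell(price=98, qty=7): fills=none; bids=[-] asks=[#1:7@98]
After op 2 [order #2] limit_buy(price=105, qty=7): fills=#2x#1:7@98; bids=[-] asks=[-]
After op 3 [order #3] limit_buy(price=97, qty=7): fills=none; bids=[#3:7@97] asks=[-]
After op 4 [order #4] limit_sell(price=99, qty=3): fills=none; bids=[#3:7@97] asks=[#4:3@99]
After op 5 [order #5] limit_buy(price=103, qty=2): fills=#5x#4:2@99; bids=[#3:7@97] asks=[#4:1@99]
After op 6 cancel(order #4): fills=none; bids=[#3:7@97] asks=[-]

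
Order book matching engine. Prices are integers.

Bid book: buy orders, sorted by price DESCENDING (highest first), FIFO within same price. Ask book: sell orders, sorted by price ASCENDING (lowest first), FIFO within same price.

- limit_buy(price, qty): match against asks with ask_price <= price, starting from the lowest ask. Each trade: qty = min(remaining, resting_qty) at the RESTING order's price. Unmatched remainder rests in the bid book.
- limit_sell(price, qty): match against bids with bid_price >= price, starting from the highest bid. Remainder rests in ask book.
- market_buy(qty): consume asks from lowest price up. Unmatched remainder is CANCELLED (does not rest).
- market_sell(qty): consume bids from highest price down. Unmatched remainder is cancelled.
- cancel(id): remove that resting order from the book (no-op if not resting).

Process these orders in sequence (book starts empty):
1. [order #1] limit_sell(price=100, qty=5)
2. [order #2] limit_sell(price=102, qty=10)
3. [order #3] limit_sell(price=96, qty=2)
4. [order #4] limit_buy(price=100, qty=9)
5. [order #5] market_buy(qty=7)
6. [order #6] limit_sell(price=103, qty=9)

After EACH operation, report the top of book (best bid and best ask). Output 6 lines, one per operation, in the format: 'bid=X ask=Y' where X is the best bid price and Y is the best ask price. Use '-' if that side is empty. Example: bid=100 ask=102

After op 1 [order #1] limit_sell(price=100, qty=5): fills=none; bids=[-] asks=[#1:5@100]
After op 2 [order #2] limit_sell(price=102, qty=10): fills=none; bids=[-] asks=[#1:5@100 #2:10@102]
After op 3 [order #3] limit_sell(price=96, qty=2): fills=none; bids=[-] asks=[#3:2@96 #1:5@100 #2:10@102]
After op 4 [order #4] limit_buy(price=100, qty=9): fills=#4x#3:2@96 #4x#1:5@100; bids=[#4:2@100] asks=[#2:10@102]
After op 5 [order #5] market_buy(qty=7): fills=#5x#2:7@102; bids=[#4:2@100] asks=[#2:3@102]
After op 6 [order #6] limit_sell(price=103, qty=9): fills=none; bids=[#4:2@100] asks=[#2:3@102 #6:9@103]

Answer: bid=- ask=100
bid=- ask=100
bid=- ask=96
bid=100 ask=102
bid=100 ask=102
bid=100 ask=102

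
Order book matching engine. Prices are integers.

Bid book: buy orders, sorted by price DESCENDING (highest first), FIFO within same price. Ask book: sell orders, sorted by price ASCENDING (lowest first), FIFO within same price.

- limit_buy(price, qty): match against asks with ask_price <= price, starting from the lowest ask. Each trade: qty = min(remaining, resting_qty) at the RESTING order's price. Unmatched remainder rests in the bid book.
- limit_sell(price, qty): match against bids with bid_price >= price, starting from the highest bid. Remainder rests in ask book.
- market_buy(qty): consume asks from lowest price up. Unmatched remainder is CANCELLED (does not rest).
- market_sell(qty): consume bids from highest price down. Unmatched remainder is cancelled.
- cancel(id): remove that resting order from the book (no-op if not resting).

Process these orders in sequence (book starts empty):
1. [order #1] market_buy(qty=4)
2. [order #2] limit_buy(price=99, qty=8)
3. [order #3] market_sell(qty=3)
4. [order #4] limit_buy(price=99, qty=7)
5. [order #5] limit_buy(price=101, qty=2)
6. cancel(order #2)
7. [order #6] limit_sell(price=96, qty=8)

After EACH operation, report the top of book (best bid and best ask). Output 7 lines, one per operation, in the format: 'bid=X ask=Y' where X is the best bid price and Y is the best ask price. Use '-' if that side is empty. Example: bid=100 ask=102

After op 1 [order #1] market_buy(qty=4): fills=none; bids=[-] asks=[-]
After op 2 [order #2] limit_buy(price=99, qty=8): fills=none; bids=[#2:8@99] asks=[-]
After op 3 [order #3] market_sell(qty=3): fills=#2x#3:3@99; bids=[#2:5@99] asks=[-]
After op 4 [order #4] limit_buy(price=99, qty=7): fills=none; bids=[#2:5@99 #4:7@99] asks=[-]
After op 5 [order #5] limit_buy(price=101, qty=2): fills=none; bids=[#5:2@101 #2:5@99 #4:7@99] asks=[-]
After op 6 cancel(order #2): fills=none; bids=[#5:2@101 #4:7@99] asks=[-]
After op 7 [order #6] limit_sell(price=96, qty=8): fills=#5x#6:2@101 #4x#6:6@99; bids=[#4:1@99] asks=[-]

Answer: bid=- ask=-
bid=99 ask=-
bid=99 ask=-
bid=99 ask=-
bid=101 ask=-
bid=101 ask=-
bid=99 ask=-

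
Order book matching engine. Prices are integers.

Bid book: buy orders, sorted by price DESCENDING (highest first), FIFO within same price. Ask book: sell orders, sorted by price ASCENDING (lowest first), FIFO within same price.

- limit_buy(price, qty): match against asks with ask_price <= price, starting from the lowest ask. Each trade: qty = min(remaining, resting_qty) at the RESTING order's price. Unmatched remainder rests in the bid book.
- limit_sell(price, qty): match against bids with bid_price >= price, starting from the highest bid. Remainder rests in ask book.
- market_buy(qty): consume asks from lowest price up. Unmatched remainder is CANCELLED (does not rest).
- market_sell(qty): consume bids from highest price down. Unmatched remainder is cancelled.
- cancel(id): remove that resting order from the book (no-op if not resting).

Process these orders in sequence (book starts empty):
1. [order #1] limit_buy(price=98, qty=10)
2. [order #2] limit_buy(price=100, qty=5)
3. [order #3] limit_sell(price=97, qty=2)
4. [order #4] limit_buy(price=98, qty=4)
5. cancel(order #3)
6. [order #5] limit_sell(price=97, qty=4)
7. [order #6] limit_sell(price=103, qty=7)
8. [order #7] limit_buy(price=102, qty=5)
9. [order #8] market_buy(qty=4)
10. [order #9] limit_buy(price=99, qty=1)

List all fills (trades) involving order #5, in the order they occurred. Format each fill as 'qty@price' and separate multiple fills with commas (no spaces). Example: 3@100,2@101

After op 1 [order #1] limit_buy(price=98, qty=10): fills=none; bids=[#1:10@98] asks=[-]
After op 2 [order #2] limit_buy(price=100, qty=5): fills=none; bids=[#2:5@100 #1:10@98] asks=[-]
After op 3 [order #3] limit_sell(price=97, qty=2): fills=#2x#3:2@100; bids=[#2:3@100 #1:10@98] asks=[-]
After op 4 [order #4] limit_buy(price=98, qty=4): fills=none; bids=[#2:3@100 #1:10@98 #4:4@98] asks=[-]
After op 5 cancel(order #3): fills=none; bids=[#2:3@100 #1:10@98 #4:4@98] asks=[-]
After op 6 [order #5] limit_sell(price=97, qty=4): fills=#2x#5:3@100 #1x#5:1@98; bids=[#1:9@98 #4:4@98] asks=[-]
After op 7 [order #6] limit_sell(price=103, qty=7): fills=none; bids=[#1:9@98 #4:4@98] asks=[#6:7@103]
After op 8 [order #7] limit_buy(price=102, qty=5): fills=none; bids=[#7:5@102 #1:9@98 #4:4@98] asks=[#6:7@103]
After op 9 [order #8] market_buy(qty=4): fills=#8x#6:4@103; bids=[#7:5@102 #1:9@98 #4:4@98] asks=[#6:3@103]
After op 10 [order #9] limit_buy(price=99, qty=1): fills=none; bids=[#7:5@102 #9:1@99 #1:9@98 #4:4@98] asks=[#6:3@103]

Answer: 3@100,1@98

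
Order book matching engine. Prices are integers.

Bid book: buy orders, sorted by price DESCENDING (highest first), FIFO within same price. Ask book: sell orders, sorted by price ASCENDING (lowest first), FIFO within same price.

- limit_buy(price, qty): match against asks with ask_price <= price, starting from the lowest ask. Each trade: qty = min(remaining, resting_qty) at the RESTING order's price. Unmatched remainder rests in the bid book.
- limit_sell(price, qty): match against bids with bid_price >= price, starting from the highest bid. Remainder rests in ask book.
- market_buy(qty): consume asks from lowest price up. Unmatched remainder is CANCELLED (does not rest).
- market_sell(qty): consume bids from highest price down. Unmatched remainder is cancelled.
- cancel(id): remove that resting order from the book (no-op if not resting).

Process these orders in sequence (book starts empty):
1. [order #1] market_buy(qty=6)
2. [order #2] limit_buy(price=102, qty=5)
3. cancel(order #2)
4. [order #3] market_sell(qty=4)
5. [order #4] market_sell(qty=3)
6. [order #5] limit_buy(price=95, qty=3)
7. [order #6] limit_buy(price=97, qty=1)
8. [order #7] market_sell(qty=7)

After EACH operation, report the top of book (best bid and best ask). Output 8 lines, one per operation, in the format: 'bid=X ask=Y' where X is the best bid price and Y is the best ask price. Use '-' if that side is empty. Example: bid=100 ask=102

Answer: bid=- ask=-
bid=102 ask=-
bid=- ask=-
bid=- ask=-
bid=- ask=-
bid=95 ask=-
bid=97 ask=-
bid=- ask=-

Derivation:
After op 1 [order #1] market_buy(qty=6): fills=none; bids=[-] asks=[-]
After op 2 [order #2] limit_buy(price=102, qty=5): fills=none; bids=[#2:5@102] asks=[-]
After op 3 cancel(order #2): fills=none; bids=[-] asks=[-]
After op 4 [order #3] market_sell(qty=4): fills=none; bids=[-] asks=[-]
After op 5 [order #4] market_sell(qty=3): fills=none; bids=[-] asks=[-]
After op 6 [order #5] limit_buy(price=95, qty=3): fills=none; bids=[#5:3@95] asks=[-]
After op 7 [order #6] limit_buy(price=97, qty=1): fills=none; bids=[#6:1@97 #5:3@95] asks=[-]
After op 8 [order #7] market_sell(qty=7): fills=#6x#7:1@97 #5x#7:3@95; bids=[-] asks=[-]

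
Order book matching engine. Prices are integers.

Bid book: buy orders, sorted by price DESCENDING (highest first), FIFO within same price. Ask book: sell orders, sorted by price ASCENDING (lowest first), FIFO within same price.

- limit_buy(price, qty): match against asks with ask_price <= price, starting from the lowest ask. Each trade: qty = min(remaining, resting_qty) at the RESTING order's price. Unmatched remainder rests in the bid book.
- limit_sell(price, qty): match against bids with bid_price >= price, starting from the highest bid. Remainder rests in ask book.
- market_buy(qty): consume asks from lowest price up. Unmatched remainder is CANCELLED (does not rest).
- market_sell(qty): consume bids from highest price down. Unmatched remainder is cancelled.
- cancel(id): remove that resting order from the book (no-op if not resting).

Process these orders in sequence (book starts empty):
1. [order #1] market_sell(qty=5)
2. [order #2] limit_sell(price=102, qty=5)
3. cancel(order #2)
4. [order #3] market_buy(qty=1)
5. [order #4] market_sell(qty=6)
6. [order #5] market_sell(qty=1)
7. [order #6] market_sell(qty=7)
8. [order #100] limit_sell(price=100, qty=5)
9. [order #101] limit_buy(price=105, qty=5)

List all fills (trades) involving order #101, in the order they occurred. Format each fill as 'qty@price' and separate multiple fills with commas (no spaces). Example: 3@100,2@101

Answer: 5@100

Derivation:
After op 1 [order #1] market_sell(qty=5): fills=none; bids=[-] asks=[-]
After op 2 [order #2] limit_sell(price=102, qty=5): fills=none; bids=[-] asks=[#2:5@102]
After op 3 cancel(order #2): fills=none; bids=[-] asks=[-]
After op 4 [order #3] market_buy(qty=1): fills=none; bids=[-] asks=[-]
After op 5 [order #4] market_sell(qty=6): fills=none; bids=[-] asks=[-]
After op 6 [order #5] market_sell(qty=1): fills=none; bids=[-] asks=[-]
After op 7 [order #6] market_sell(qty=7): fills=none; bids=[-] asks=[-]
After op 8 [order #100] limit_sell(price=100, qty=5): fills=none; bids=[-] asks=[#100:5@100]
After op 9 [order #101] limit_buy(price=105, qty=5): fills=#101x#100:5@100; bids=[-] asks=[-]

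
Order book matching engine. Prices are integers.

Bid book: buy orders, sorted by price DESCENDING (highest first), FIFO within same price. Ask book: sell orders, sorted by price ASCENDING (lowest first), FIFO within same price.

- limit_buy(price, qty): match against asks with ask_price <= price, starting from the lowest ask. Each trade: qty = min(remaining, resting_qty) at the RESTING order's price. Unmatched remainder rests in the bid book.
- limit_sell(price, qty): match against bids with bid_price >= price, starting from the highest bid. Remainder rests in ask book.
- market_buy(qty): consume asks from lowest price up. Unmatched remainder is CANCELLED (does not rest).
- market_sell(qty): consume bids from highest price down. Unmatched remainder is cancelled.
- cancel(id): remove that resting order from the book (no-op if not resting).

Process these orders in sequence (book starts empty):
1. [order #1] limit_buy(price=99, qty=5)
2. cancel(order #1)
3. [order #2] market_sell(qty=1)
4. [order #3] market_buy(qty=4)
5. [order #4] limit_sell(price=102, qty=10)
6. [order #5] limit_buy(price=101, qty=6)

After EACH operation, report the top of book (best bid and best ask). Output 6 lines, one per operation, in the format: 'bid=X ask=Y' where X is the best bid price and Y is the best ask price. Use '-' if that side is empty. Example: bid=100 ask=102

Answer: bid=99 ask=-
bid=- ask=-
bid=- ask=-
bid=- ask=-
bid=- ask=102
bid=101 ask=102

Derivation:
After op 1 [order #1] limit_buy(price=99, qty=5): fills=none; bids=[#1:5@99] asks=[-]
After op 2 cancel(order #1): fills=none; bids=[-] asks=[-]
After op 3 [order #2] market_sell(qty=1): fills=none; bids=[-] asks=[-]
After op 4 [order #3] market_buy(qty=4): fills=none; bids=[-] asks=[-]
After op 5 [order #4] limit_sell(price=102, qty=10): fills=none; bids=[-] asks=[#4:10@102]
After op 6 [order #5] limit_buy(price=101, qty=6): fills=none; bids=[#5:6@101] asks=[#4:10@102]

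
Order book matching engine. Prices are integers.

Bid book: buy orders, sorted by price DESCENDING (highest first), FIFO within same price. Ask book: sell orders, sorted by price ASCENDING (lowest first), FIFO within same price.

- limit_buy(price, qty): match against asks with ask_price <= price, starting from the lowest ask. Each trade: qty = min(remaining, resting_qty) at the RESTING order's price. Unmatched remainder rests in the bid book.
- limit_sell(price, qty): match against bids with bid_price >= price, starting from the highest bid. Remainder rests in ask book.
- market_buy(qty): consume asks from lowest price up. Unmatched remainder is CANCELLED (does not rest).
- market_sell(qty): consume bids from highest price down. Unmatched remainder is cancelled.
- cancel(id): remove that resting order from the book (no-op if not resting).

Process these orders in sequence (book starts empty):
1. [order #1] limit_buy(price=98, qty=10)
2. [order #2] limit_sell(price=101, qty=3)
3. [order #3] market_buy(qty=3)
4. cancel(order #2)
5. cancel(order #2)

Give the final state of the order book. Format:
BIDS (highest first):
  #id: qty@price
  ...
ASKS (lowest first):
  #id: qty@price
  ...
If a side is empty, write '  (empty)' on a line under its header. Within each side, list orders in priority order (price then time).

Answer: BIDS (highest first):
  #1: 10@98
ASKS (lowest first):
  (empty)

Derivation:
After op 1 [order #1] limit_buy(price=98, qty=10): fills=none; bids=[#1:10@98] asks=[-]
After op 2 [order #2] limit_sell(price=101, qty=3): fills=none; bids=[#1:10@98] asks=[#2:3@101]
After op 3 [order #3] market_buy(qty=3): fills=#3x#2:3@101; bids=[#1:10@98] asks=[-]
After op 4 cancel(order #2): fills=none; bids=[#1:10@98] asks=[-]
After op 5 cancel(order #2): fills=none; bids=[#1:10@98] asks=[-]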